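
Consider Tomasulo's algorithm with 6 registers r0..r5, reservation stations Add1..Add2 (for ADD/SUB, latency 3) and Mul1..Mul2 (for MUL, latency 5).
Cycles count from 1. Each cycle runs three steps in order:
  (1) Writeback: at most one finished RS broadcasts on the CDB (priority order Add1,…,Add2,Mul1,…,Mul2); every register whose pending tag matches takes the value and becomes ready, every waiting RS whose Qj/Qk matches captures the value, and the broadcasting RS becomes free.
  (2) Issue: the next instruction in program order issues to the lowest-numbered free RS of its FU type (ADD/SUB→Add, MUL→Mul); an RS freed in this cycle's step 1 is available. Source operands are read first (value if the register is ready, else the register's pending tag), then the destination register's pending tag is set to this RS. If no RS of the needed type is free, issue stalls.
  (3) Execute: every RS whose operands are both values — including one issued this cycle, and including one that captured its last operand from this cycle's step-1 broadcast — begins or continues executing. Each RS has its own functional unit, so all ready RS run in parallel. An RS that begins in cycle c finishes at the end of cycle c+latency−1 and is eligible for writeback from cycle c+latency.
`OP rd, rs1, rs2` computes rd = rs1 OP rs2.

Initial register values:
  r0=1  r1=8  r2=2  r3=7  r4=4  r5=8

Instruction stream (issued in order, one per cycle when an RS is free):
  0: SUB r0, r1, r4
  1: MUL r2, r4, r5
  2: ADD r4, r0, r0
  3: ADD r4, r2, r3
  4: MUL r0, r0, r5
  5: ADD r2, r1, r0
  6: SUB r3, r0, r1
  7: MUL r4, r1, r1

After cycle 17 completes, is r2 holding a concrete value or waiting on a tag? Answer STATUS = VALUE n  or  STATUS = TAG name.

c1: issue SUB r0<-Add1 | r0:Add1,r1:8,r2:2,r3:7,r4:4,r5:8
c2: issue MUL r2<-Mul1 | r0:Add1,r1:8,r2:Mul1,r3:7,r4:4,r5:8
c3: issue ADD r4<-Add2 | r0:Add1,r1:8,r2:Mul1,r3:7,r4:Add2,r5:8
c4: CDB Add1=4; issue ADD r4<-Add1 | r0:4,r1:8,r2:Mul1,r3:7,r4:Add1,r5:8
c5: issue MUL r0<-Mul2 | r0:Mul2,r1:8,r2:Mul1,r3:7,r4:Add1,r5:8
c6: stall | r0:Mul2,r1:8,r2:Mul1,r3:7,r4:Add1,r5:8
c7: CDB Add2=8; issue ADD r2<-Add2 | r0:Mul2,r1:8,r2:Add2,r3:7,r4:Add1,r5:8
c8: CDB Mul1=32; stall | r0:Mul2,r1:8,r2:Add2,r3:7,r4:Add1,r5:8
c9: stall | r0:Mul2,r1:8,r2:Add2,r3:7,r4:Add1,r5:8
c10: CDB Mul2=32; stall | r0:32,r1:8,r2:Add2,r3:7,r4:Add1,r5:8
c11: CDB Add1=39; issue SUB r3<-Add1 | r0:32,r1:8,r2:Add2,r3:Add1,r4:39,r5:8
c12: issue MUL r4<-Mul1 | r0:32,r1:8,r2:Add2,r3:Add1,r4:Mul1,r5:8
c13: CDB Add2=40 | r0:32,r1:8,r2:40,r3:Add1,r4:Mul1,r5:8
c14: CDB Add1=24 | r0:32,r1:8,r2:40,r3:24,r4:Mul1,r5:8
c15: - | r0:32,r1:8,r2:40,r3:24,r4:Mul1,r5:8
c16: - | r0:32,r1:8,r2:40,r3:24,r4:Mul1,r5:8
c17: CDB Mul1=64 | r0:32,r1:8,r2:40,r3:24,r4:64,r5:8

STATUS = VALUE 40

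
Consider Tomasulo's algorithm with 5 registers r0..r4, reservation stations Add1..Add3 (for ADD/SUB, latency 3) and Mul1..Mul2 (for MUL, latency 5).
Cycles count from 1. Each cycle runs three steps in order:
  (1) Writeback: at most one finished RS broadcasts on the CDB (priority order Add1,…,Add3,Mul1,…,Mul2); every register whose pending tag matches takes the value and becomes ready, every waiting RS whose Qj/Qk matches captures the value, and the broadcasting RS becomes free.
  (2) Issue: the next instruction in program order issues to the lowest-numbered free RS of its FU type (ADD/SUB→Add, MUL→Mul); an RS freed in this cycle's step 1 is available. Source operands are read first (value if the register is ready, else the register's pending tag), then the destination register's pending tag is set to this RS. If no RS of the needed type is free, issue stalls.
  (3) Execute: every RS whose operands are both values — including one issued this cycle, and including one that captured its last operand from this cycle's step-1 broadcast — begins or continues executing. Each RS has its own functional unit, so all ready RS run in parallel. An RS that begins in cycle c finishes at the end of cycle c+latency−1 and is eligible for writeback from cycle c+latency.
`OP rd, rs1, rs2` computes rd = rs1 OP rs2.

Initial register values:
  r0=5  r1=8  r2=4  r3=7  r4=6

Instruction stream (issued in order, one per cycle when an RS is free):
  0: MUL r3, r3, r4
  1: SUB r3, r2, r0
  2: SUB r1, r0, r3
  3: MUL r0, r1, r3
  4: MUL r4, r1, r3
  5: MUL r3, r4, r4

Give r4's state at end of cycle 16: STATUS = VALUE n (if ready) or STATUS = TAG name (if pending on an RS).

STATUS = VALUE -6

cycle 1: issue MUL r3<-Mul1 // r0:5,r1:8,r2:4,r3:Mul1,r4:6
cycle 2: issue SUB r3<-Add1 // r0:5,r1:8,r2:4,r3:Add1,r4:6
cycle 3: issue SUB r1<-Add2 // r0:5,r1:Add2,r2:4,r3:Add1,r4:6
cycle 4: issue MUL r0<-Mul2 // r0:Mul2,r1:Add2,r2:4,r3:Add1,r4:6
cycle 5: CDB Add1=-1; stall // r0:Mul2,r1:Add2,r2:4,r3:-1,r4:6
cycle 6: CDB Mul1=42; issue MUL r4<-Mul1 // r0:Mul2,r1:Add2,r2:4,r3:-1,r4:Mul1
cycle 7: stall // r0:Mul2,r1:Add2,r2:4,r3:-1,r4:Mul1
cycle 8: CDB Add2=6; stall // r0:Mul2,r1:6,r2:4,r3:-1,r4:Mul1
cycle 9: stall // r0:Mul2,r1:6,r2:4,r3:-1,r4:Mul1
cycle 10: stall // r0:Mul2,r1:6,r2:4,r3:-1,r4:Mul1
cycle 11: stall // r0:Mul2,r1:6,r2:4,r3:-1,r4:Mul1
cycle 12: stall // r0:Mul2,r1:6,r2:4,r3:-1,r4:Mul1
cycle 13: CDB Mul1=-6; issue MUL r3<-Mul1 // r0:Mul2,r1:6,r2:4,r3:Mul1,r4:-6
cycle 14: CDB Mul2=-6 // r0:-6,r1:6,r2:4,r3:Mul1,r4:-6
cycle 15: - // r0:-6,r1:6,r2:4,r3:Mul1,r4:-6
cycle 16: - // r0:-6,r1:6,r2:4,r3:Mul1,r4:-6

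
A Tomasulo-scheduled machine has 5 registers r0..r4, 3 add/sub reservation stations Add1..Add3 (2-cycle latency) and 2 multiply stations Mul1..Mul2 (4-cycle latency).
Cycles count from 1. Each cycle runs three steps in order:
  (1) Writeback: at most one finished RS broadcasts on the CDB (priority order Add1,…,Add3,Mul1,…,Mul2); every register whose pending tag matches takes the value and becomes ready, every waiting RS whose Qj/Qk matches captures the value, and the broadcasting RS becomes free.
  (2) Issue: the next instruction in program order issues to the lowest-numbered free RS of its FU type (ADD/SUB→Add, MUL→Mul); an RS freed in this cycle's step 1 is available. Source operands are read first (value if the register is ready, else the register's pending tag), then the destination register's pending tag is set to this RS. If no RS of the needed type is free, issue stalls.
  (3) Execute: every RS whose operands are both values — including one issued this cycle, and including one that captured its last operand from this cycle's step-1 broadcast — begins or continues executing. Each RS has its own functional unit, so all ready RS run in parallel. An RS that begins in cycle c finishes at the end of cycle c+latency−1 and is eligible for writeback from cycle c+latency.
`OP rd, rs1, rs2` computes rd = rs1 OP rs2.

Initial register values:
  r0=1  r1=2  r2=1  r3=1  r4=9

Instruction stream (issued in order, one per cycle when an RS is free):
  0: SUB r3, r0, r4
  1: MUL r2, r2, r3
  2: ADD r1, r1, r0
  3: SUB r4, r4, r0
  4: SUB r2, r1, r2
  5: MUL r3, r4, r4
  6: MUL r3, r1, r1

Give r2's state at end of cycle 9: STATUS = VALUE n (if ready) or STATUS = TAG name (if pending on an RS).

STATUS = VALUE 11

c1: issue SUB r3<-Add1 | r0:1,r1:2,r2:1,r3:Add1,r4:9
c2: issue MUL r2<-Mul1 | r0:1,r1:2,r2:Mul1,r3:Add1,r4:9
c3: CDB Add1=-8; issue ADD r1<-Add1 | r0:1,r1:Add1,r2:Mul1,r3:-8,r4:9
c4: issue SUB r4<-Add2 | r0:1,r1:Add1,r2:Mul1,r3:-8,r4:Add2
c5: CDB Add1=3; issue SUB r2<-Add1 | r0:1,r1:3,r2:Add1,r3:-8,r4:Add2
c6: CDB Add2=8; issue MUL r3<-Mul2 | r0:1,r1:3,r2:Add1,r3:Mul2,r4:8
c7: CDB Mul1=-8; issue MUL r3<-Mul1 | r0:1,r1:3,r2:Add1,r3:Mul1,r4:8
c8: - | r0:1,r1:3,r2:Add1,r3:Mul1,r4:8
c9: CDB Add1=11 | r0:1,r1:3,r2:11,r3:Mul1,r4:8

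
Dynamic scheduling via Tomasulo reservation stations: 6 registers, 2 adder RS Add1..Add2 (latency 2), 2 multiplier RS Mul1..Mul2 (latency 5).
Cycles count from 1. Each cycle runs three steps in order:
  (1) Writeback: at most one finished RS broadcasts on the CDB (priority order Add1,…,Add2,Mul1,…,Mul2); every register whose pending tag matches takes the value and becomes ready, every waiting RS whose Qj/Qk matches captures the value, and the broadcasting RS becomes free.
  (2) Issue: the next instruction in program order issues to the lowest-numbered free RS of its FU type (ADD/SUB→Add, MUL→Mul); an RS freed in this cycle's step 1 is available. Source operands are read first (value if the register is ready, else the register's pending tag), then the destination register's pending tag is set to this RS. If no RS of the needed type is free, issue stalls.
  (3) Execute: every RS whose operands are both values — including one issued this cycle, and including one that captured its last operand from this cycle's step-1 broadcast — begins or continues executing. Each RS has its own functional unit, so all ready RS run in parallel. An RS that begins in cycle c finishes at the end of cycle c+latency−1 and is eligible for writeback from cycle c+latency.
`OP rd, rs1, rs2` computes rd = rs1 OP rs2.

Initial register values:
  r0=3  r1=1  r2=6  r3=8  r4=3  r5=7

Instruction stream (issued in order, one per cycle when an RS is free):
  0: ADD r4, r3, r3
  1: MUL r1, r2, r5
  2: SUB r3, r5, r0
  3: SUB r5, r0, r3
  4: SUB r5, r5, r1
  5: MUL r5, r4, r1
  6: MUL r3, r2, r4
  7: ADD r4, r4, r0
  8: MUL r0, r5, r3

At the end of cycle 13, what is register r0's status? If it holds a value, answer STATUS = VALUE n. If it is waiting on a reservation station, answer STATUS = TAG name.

STATUS = TAG Mul1

cycle 1: issue ADD r4<-Add1 // r0:3,r1:1,r2:6,r3:8,r4:Add1,r5:7
cycle 2: issue MUL r1<-Mul1 // r0:3,r1:Mul1,r2:6,r3:8,r4:Add1,r5:7
cycle 3: CDB Add1=16; issue SUB r3<-Add1 // r0:3,r1:Mul1,r2:6,r3:Add1,r4:16,r5:7
cycle 4: issue SUB r5<-Add2 // r0:3,r1:Mul1,r2:6,r3:Add1,r4:16,r5:Add2
cycle 5: CDB Add1=4; issue SUB r5<-Add1 // r0:3,r1:Mul1,r2:6,r3:4,r4:16,r5:Add1
cycle 6: issue MUL r5<-Mul2 // r0:3,r1:Mul1,r2:6,r3:4,r4:16,r5:Mul2
cycle 7: CDB Add2=-1; stall // r0:3,r1:Mul1,r2:6,r3:4,r4:16,r5:Mul2
cycle 8: CDB Mul1=42; issue MUL r3<-Mul1 // r0:3,r1:42,r2:6,r3:Mul1,r4:16,r5:Mul2
cycle 9: issue ADD r4<-Add2 // r0:3,r1:42,r2:6,r3:Mul1,r4:Add2,r5:Mul2
cycle 10: CDB Add1=-43; stall // r0:3,r1:42,r2:6,r3:Mul1,r4:Add2,r5:Mul2
cycle 11: CDB Add2=19; stall // r0:3,r1:42,r2:6,r3:Mul1,r4:19,r5:Mul2
cycle 12: stall // r0:3,r1:42,r2:6,r3:Mul1,r4:19,r5:Mul2
cycle 13: CDB Mul1=96; issue MUL r0<-Mul1 // r0:Mul1,r1:42,r2:6,r3:96,r4:19,r5:Mul2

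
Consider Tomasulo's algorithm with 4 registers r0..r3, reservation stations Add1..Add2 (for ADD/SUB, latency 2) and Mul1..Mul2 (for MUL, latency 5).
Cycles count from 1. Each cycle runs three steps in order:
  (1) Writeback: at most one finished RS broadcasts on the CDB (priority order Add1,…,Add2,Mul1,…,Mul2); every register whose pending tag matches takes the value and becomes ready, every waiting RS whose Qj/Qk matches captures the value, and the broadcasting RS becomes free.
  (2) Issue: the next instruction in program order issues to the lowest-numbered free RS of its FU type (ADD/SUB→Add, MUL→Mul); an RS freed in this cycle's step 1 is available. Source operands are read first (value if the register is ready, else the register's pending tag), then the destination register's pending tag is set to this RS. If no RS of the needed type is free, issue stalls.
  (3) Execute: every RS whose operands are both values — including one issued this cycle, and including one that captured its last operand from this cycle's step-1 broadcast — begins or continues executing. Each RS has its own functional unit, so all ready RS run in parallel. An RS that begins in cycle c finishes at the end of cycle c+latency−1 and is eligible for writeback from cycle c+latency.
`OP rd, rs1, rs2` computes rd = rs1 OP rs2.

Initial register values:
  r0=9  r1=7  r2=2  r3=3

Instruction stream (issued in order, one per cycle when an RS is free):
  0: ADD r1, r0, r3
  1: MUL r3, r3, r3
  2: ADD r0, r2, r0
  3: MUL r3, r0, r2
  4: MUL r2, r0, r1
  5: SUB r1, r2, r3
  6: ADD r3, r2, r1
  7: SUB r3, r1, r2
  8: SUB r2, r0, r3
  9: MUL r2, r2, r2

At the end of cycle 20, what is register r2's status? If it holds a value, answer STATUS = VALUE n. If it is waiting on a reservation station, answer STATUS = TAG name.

c1: issue ADD r1<-Add1 | r0:9,r1:Add1,r2:2,r3:3
c2: issue MUL r3<-Mul1 | r0:9,r1:Add1,r2:2,r3:Mul1
c3: CDB Add1=12; issue ADD r0<-Add1 | r0:Add1,r1:12,r2:2,r3:Mul1
c4: issue MUL r3<-Mul2 | r0:Add1,r1:12,r2:2,r3:Mul2
c5: CDB Add1=11; stall | r0:11,r1:12,r2:2,r3:Mul2
c6: stall | r0:11,r1:12,r2:2,r3:Mul2
c7: CDB Mul1=9; issue MUL r2<-Mul1 | r0:11,r1:12,r2:Mul1,r3:Mul2
c8: issue SUB r1<-Add1 | r0:11,r1:Add1,r2:Mul1,r3:Mul2
c9: issue ADD r3<-Add2 | r0:11,r1:Add1,r2:Mul1,r3:Add2
c10: CDB Mul2=22; stall | r0:11,r1:Add1,r2:Mul1,r3:Add2
c11: stall | r0:11,r1:Add1,r2:Mul1,r3:Add2
c12: CDB Mul1=132; stall | r0:11,r1:Add1,r2:132,r3:Add2
c13: stall | r0:11,r1:Add1,r2:132,r3:Add2
c14: CDB Add1=110; issue SUB r3<-Add1 | r0:11,r1:110,r2:132,r3:Add1
c15: stall | r0:11,r1:110,r2:132,r3:Add1
c16: CDB Add1=-22; issue SUB r2<-Add1 | r0:11,r1:110,r2:Add1,r3:-22
c17: CDB Add2=242; issue MUL r2<-Mul1 | r0:11,r1:110,r2:Mul1,r3:-22
c18: CDB Add1=33 | r0:11,r1:110,r2:Mul1,r3:-22
c19: - | r0:11,r1:110,r2:Mul1,r3:-22
c20: - | r0:11,r1:110,r2:Mul1,r3:-22

STATUS = TAG Mul1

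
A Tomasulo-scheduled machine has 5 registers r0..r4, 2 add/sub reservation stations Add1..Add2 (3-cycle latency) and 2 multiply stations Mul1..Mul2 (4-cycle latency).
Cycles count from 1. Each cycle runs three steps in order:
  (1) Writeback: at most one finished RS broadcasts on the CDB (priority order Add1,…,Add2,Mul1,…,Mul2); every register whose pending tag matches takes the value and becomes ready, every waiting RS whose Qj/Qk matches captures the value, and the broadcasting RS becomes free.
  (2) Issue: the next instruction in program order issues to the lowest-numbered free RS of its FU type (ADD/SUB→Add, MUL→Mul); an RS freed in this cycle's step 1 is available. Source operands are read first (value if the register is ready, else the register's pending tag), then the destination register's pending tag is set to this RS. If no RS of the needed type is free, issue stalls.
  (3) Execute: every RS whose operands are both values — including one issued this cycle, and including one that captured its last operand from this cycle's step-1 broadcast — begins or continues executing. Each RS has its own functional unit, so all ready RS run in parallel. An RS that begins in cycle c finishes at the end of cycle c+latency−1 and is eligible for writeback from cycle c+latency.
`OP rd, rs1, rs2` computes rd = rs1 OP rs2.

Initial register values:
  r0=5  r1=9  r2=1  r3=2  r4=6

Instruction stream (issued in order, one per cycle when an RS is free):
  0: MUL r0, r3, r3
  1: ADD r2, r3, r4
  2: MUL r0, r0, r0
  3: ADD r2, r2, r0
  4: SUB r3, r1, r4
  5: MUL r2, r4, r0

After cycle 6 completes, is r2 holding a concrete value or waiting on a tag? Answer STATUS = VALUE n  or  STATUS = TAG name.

STATUS = TAG Mul1

c1: issue MUL r0<-Mul1 | r0:Mul1,r1:9,r2:1,r3:2,r4:6
c2: issue ADD r2<-Add1 | r0:Mul1,r1:9,r2:Add1,r3:2,r4:6
c3: issue MUL r0<-Mul2 | r0:Mul2,r1:9,r2:Add1,r3:2,r4:6
c4: issue ADD r2<-Add2 | r0:Mul2,r1:9,r2:Add2,r3:2,r4:6
c5: CDB Add1=8; issue SUB r3<-Add1 | r0:Mul2,r1:9,r2:Add2,r3:Add1,r4:6
c6: CDB Mul1=4; issue MUL r2<-Mul1 | r0:Mul2,r1:9,r2:Mul1,r3:Add1,r4:6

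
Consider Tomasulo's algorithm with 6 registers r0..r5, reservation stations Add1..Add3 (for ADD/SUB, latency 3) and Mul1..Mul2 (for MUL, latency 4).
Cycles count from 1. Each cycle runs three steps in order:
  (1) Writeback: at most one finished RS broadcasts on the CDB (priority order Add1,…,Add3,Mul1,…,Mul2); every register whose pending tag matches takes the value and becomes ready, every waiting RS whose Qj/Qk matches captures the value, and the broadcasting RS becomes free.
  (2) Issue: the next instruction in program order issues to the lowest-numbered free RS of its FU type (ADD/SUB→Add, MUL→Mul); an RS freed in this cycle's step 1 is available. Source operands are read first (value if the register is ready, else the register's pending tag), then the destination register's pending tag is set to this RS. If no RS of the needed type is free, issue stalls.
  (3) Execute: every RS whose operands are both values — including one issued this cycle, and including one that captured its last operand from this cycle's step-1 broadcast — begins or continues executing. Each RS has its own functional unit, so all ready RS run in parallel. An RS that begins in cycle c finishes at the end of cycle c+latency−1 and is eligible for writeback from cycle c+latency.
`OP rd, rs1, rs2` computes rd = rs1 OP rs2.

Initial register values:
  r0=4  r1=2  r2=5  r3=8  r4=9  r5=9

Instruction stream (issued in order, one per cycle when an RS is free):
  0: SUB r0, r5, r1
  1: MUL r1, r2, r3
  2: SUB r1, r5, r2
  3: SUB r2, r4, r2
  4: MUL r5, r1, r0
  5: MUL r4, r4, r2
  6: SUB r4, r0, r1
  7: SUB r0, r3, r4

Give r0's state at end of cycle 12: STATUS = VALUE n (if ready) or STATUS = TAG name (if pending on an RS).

STATUS = TAG Add2

cycle 1: issue SUB r0<-Add1 // r0:Add1,r1:2,r2:5,r3:8,r4:9,r5:9
cycle 2: issue MUL r1<-Mul1 // r0:Add1,r1:Mul1,r2:5,r3:8,r4:9,r5:9
cycle 3: issue SUB r1<-Add2 // r0:Add1,r1:Add2,r2:5,r3:8,r4:9,r5:9
cycle 4: CDB Add1=7; issue SUB r2<-Add1 // r0:7,r1:Add2,r2:Add1,r3:8,r4:9,r5:9
cycle 5: issue MUL r5<-Mul2 // r0:7,r1:Add2,r2:Add1,r3:8,r4:9,r5:Mul2
cycle 6: CDB Add2=4; stall // r0:7,r1:4,r2:Add1,r3:8,r4:9,r5:Mul2
cycle 7: CDB Add1=4; stall // r0:7,r1:4,r2:4,r3:8,r4:9,r5:Mul2
cycle 8: CDB Mul1=40; issue MUL r4<-Mul1 // r0:7,r1:4,r2:4,r3:8,r4:Mul1,r5:Mul2
cycle 9: issue SUB r4<-Add1 // r0:7,r1:4,r2:4,r3:8,r4:Add1,r5:Mul2
cycle 10: CDB Mul2=28; issue SUB r0<-Add2 // r0:Add2,r1:4,r2:4,r3:8,r4:Add1,r5:28
cycle 11: - // r0:Add2,r1:4,r2:4,r3:8,r4:Add1,r5:28
cycle 12: CDB Add1=3 // r0:Add2,r1:4,r2:4,r3:8,r4:3,r5:28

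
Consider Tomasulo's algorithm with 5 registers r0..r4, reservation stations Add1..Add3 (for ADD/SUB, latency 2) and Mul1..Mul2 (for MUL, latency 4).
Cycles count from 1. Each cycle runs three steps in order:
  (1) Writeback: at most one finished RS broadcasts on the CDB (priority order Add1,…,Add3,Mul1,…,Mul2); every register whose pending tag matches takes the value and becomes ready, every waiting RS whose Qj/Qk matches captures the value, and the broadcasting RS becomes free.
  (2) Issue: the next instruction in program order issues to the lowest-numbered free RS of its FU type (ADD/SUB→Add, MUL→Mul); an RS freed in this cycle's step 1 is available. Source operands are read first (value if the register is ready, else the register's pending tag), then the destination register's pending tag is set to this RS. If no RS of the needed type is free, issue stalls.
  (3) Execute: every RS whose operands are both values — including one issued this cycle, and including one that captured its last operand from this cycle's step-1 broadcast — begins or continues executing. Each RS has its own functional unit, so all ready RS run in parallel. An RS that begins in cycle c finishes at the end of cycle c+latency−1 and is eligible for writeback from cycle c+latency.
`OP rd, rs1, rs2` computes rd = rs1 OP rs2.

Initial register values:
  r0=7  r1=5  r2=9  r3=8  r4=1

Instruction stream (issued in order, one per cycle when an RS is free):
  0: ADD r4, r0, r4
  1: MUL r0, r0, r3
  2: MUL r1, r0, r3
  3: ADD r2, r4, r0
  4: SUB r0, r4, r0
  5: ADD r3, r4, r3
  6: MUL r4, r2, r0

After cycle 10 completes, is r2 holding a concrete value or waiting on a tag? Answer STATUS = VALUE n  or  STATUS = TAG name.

STATUS = VALUE 64

  c1: issue ADD r4<-Add1  regs: r0:7,r1:5,r2:9,r3:8,r4:Add1
  c2: issue MUL r0<-Mul1  regs: r0:Mul1,r1:5,r2:9,r3:8,r4:Add1
  c3: CDB Add1=8; issue MUL r1<-Mul2  regs: r0:Mul1,r1:Mul2,r2:9,r3:8,r4:8
  c4: issue ADD r2<-Add1  regs: r0:Mul1,r1:Mul2,r2:Add1,r3:8,r4:8
  c5: issue SUB r0<-Add2  regs: r0:Add2,r1:Mul2,r2:Add1,r3:8,r4:8
  c6: CDB Mul1=56; issue ADD r3<-Add3  regs: r0:Add2,r1:Mul2,r2:Add1,r3:Add3,r4:8
  c7: issue MUL r4<-Mul1  regs: r0:Add2,r1:Mul2,r2:Add1,r3:Add3,r4:Mul1
  c8: CDB Add1=64  regs: r0:Add2,r1:Mul2,r2:64,r3:Add3,r4:Mul1
  c9: CDB Add2=-48  regs: r0:-48,r1:Mul2,r2:64,r3:Add3,r4:Mul1
  c10: CDB Add3=16  regs: r0:-48,r1:Mul2,r2:64,r3:16,r4:Mul1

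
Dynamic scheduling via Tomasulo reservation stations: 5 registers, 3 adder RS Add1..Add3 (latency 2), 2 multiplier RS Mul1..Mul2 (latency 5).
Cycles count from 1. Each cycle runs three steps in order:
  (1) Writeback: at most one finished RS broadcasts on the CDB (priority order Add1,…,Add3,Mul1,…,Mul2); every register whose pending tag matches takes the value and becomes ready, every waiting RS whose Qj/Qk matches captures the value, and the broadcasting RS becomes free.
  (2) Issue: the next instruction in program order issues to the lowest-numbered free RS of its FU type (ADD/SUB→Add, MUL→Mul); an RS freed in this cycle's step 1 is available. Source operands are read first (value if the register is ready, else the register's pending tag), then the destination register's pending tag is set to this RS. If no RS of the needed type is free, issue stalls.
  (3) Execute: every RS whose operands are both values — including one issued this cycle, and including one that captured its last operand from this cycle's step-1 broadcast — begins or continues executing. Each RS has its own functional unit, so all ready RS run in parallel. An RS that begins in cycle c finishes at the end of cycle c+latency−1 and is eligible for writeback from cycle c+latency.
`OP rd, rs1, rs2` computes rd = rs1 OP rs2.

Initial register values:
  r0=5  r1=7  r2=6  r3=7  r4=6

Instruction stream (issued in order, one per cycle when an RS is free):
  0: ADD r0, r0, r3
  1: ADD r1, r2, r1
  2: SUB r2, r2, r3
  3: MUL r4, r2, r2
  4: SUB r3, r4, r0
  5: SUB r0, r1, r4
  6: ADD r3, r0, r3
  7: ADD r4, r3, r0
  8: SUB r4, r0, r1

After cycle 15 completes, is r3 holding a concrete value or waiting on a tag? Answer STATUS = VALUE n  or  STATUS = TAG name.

cycle 1: issue ADD r0<-Add1 // r0:Add1,r1:7,r2:6,r3:7,r4:6
cycle 2: issue ADD r1<-Add2 // r0:Add1,r1:Add2,r2:6,r3:7,r4:6
cycle 3: CDB Add1=12; issue SUB r2<-Add1 // r0:12,r1:Add2,r2:Add1,r3:7,r4:6
cycle 4: CDB Add2=13; issue MUL r4<-Mul1 // r0:12,r1:13,r2:Add1,r3:7,r4:Mul1
cycle 5: CDB Add1=-1; issue SUB r3<-Add1 // r0:12,r1:13,r2:-1,r3:Add1,r4:Mul1
cycle 6: issue SUB r0<-Add2 // r0:Add2,r1:13,r2:-1,r3:Add1,r4:Mul1
cycle 7: issue ADD r3<-Add3 // r0:Add2,r1:13,r2:-1,r3:Add3,r4:Mul1
cycle 8: stall // r0:Add2,r1:13,r2:-1,r3:Add3,r4:Mul1
cycle 9: stall // r0:Add2,r1:13,r2:-1,r3:Add3,r4:Mul1
cycle 10: CDB Mul1=1; stall // r0:Add2,r1:13,r2:-1,r3:Add3,r4:1
cycle 11: stall // r0:Add2,r1:13,r2:-1,r3:Add3,r4:1
cycle 12: CDB Add1=-11; issue ADD r4<-Add1 // r0:Add2,r1:13,r2:-1,r3:Add3,r4:Add1
cycle 13: CDB Add2=12; issue SUB r4<-Add2 // r0:12,r1:13,r2:-1,r3:Add3,r4:Add2
cycle 14: - // r0:12,r1:13,r2:-1,r3:Add3,r4:Add2
cycle 15: CDB Add2=-1 // r0:12,r1:13,r2:-1,r3:Add3,r4:-1

STATUS = TAG Add3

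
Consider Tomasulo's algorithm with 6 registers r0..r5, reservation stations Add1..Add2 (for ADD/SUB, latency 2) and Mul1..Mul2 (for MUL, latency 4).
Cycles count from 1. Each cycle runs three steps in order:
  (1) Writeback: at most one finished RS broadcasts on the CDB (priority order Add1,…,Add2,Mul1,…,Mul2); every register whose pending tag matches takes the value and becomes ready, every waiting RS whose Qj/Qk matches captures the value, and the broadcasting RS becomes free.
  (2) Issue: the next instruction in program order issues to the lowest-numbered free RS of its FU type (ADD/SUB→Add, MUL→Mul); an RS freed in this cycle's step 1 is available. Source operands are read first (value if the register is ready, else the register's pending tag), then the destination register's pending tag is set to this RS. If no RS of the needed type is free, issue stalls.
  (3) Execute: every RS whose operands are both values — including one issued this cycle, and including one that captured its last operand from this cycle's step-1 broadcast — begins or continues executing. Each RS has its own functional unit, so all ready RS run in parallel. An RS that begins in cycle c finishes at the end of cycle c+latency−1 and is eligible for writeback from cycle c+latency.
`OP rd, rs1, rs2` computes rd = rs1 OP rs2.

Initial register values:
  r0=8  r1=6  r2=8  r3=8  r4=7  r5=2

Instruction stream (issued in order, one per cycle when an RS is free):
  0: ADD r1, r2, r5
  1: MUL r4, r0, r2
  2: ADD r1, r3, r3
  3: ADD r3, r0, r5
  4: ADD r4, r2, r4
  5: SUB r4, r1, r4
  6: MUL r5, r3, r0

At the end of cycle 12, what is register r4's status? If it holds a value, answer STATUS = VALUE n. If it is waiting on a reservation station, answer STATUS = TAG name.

c1: issue ADD r1<-Add1 | r0:8,r1:Add1,r2:8,r3:8,r4:7,r5:2
c2: issue MUL r4<-Mul1 | r0:8,r1:Add1,r2:8,r3:8,r4:Mul1,r5:2
c3: CDB Add1=10; issue ADD r1<-Add1 | r0:8,r1:Add1,r2:8,r3:8,r4:Mul1,r5:2
c4: issue ADD r3<-Add2 | r0:8,r1:Add1,r2:8,r3:Add2,r4:Mul1,r5:2
c5: CDB Add1=16; issue ADD r4<-Add1 | r0:8,r1:16,r2:8,r3:Add2,r4:Add1,r5:2
c6: CDB Add2=10; issue SUB r4<-Add2 | r0:8,r1:16,r2:8,r3:10,r4:Add2,r5:2
c7: CDB Mul1=64; issue MUL r5<-Mul1 | r0:8,r1:16,r2:8,r3:10,r4:Add2,r5:Mul1
c8: - | r0:8,r1:16,r2:8,r3:10,r4:Add2,r5:Mul1
c9: CDB Add1=72 | r0:8,r1:16,r2:8,r3:10,r4:Add2,r5:Mul1
c10: - | r0:8,r1:16,r2:8,r3:10,r4:Add2,r5:Mul1
c11: CDB Add2=-56 | r0:8,r1:16,r2:8,r3:10,r4:-56,r5:Mul1
c12: CDB Mul1=80 | r0:8,r1:16,r2:8,r3:10,r4:-56,r5:80

STATUS = VALUE -56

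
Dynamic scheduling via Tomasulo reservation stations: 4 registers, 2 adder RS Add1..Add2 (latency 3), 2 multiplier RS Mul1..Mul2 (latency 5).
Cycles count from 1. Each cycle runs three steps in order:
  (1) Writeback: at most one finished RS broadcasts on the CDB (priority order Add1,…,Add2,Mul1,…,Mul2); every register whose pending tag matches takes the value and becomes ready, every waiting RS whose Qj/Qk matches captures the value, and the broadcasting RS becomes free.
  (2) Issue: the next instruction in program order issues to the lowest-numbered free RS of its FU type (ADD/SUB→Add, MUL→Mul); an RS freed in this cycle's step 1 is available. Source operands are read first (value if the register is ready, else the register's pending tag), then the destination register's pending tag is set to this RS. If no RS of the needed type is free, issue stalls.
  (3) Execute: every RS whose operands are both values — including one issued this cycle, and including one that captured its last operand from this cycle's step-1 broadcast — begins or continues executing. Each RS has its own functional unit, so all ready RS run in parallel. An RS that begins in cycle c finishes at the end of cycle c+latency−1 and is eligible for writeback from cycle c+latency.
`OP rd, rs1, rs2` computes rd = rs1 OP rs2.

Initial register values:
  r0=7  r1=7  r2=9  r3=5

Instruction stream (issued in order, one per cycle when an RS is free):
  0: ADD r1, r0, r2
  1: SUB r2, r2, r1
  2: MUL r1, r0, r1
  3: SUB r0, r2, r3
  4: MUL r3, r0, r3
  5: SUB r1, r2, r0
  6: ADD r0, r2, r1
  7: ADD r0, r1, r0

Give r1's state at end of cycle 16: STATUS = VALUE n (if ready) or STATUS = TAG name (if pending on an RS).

cycle 1: issue ADD r1<-Add1 // r0:7,r1:Add1,r2:9,r3:5
cycle 2: issue SUB r2<-Add2 // r0:7,r1:Add1,r2:Add2,r3:5
cycle 3: issue MUL r1<-Mul1 // r0:7,r1:Mul1,r2:Add2,r3:5
cycle 4: CDB Add1=16; issue SUB r0<-Add1 // r0:Add1,r1:Mul1,r2:Add2,r3:5
cycle 5: issue MUL r3<-Mul2 // r0:Add1,r1:Mul1,r2:Add2,r3:Mul2
cycle 6: stall // r0:Add1,r1:Mul1,r2:Add2,r3:Mul2
cycle 7: CDB Add2=-7; issue SUB r1<-Add2 // r0:Add1,r1:Add2,r2:-7,r3:Mul2
cycle 8: stall // r0:Add1,r1:Add2,r2:-7,r3:Mul2
cycle 9: CDB Mul1=112; stall // r0:Add1,r1:Add2,r2:-7,r3:Mul2
cycle 10: CDB Add1=-12; issue ADD r0<-Add1 // r0:Add1,r1:Add2,r2:-7,r3:Mul2
cycle 11: stall // r0:Add1,r1:Add2,r2:-7,r3:Mul2
cycle 12: stall // r0:Add1,r1:Add2,r2:-7,r3:Mul2
cycle 13: CDB Add2=5; issue ADD r0<-Add2 // r0:Add2,r1:5,r2:-7,r3:Mul2
cycle 14: - // r0:Add2,r1:5,r2:-7,r3:Mul2
cycle 15: CDB Mul2=-60 // r0:Add2,r1:5,r2:-7,r3:-60
cycle 16: CDB Add1=-2 // r0:Add2,r1:5,r2:-7,r3:-60

STATUS = VALUE 5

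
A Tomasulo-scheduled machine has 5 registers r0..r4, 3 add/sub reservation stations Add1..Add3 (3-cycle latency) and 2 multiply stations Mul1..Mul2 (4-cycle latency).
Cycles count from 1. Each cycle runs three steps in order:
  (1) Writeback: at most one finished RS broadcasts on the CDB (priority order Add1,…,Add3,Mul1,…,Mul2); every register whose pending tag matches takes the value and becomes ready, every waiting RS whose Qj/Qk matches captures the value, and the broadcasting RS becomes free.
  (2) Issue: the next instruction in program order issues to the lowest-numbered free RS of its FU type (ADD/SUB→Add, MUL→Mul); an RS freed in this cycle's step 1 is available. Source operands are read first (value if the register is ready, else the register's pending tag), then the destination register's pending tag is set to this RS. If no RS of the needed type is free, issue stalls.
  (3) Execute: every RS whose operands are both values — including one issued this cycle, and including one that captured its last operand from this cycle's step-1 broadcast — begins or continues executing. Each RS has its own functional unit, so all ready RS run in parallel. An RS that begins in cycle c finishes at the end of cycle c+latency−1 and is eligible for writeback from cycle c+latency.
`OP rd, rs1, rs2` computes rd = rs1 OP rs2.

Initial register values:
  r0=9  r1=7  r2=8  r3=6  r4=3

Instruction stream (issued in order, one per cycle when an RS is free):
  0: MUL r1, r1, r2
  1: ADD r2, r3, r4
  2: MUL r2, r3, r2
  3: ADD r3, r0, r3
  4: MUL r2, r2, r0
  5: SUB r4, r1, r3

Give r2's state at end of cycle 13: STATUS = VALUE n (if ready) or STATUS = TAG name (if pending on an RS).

  c1: issue MUL r1<-Mul1  regs: r0:9,r1:Mul1,r2:8,r3:6,r4:3
  c2: issue ADD r2<-Add1  regs: r0:9,r1:Mul1,r2:Add1,r3:6,r4:3
  c3: issue MUL r2<-Mul2  regs: r0:9,r1:Mul1,r2:Mul2,r3:6,r4:3
  c4: issue ADD r3<-Add2  regs: r0:9,r1:Mul1,r2:Mul2,r3:Add2,r4:3
  c5: CDB Add1=9; stall  regs: r0:9,r1:Mul1,r2:Mul2,r3:Add2,r4:3
  c6: CDB Mul1=56; issue MUL r2<-Mul1  regs: r0:9,r1:56,r2:Mul1,r3:Add2,r4:3
  c7: CDB Add2=15; issue SUB r4<-Add1  regs: r0:9,r1:56,r2:Mul1,r3:15,r4:Add1
  c8: -  regs: r0:9,r1:56,r2:Mul1,r3:15,r4:Add1
  c9: CDB Mul2=54  regs: r0:9,r1:56,r2:Mul1,r3:15,r4:Add1
  c10: CDB Add1=41  regs: r0:9,r1:56,r2:Mul1,r3:15,r4:41
  c11: -  regs: r0:9,r1:56,r2:Mul1,r3:15,r4:41
  c12: -  regs: r0:9,r1:56,r2:Mul1,r3:15,r4:41
  c13: CDB Mul1=486  regs: r0:9,r1:56,r2:486,r3:15,r4:41

STATUS = VALUE 486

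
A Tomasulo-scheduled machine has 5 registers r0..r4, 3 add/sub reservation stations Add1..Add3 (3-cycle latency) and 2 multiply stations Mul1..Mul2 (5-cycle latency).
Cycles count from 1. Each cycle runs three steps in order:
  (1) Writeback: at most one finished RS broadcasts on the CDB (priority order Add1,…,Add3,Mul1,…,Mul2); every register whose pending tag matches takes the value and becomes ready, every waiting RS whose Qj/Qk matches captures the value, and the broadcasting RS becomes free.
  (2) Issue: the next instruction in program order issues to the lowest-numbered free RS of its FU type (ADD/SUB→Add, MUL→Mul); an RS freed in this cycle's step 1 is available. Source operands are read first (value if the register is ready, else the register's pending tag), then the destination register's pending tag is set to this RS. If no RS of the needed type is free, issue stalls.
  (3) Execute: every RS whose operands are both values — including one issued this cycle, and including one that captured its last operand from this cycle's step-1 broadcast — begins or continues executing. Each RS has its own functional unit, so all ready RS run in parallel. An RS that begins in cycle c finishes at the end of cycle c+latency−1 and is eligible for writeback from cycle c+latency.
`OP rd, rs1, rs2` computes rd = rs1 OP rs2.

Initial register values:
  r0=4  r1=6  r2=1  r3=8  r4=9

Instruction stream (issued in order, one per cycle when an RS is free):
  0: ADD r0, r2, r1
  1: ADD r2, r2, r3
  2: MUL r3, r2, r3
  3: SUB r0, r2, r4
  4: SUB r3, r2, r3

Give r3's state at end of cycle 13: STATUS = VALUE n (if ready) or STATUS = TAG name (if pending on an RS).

STATUS = VALUE -63

  c1: issue ADD r0<-Add1  regs: r0:Add1,r1:6,r2:1,r3:8,r4:9
  c2: issue ADD r2<-Add2  regs: r0:Add1,r1:6,r2:Add2,r3:8,r4:9
  c3: issue MUL r3<-Mul1  regs: r0:Add1,r1:6,r2:Add2,r3:Mul1,r4:9
  c4: CDB Add1=7; issue SUB r0<-Add1  regs: r0:Add1,r1:6,r2:Add2,r3:Mul1,r4:9
  c5: CDB Add2=9; issue SUB r3<-Add2  regs: r0:Add1,r1:6,r2:9,r3:Add2,r4:9
  c6: -  regs: r0:Add1,r1:6,r2:9,r3:Add2,r4:9
  c7: -  regs: r0:Add1,r1:6,r2:9,r3:Add2,r4:9
  c8: CDB Add1=0  regs: r0:0,r1:6,r2:9,r3:Add2,r4:9
  c9: -  regs: r0:0,r1:6,r2:9,r3:Add2,r4:9
  c10: CDB Mul1=72  regs: r0:0,r1:6,r2:9,r3:Add2,r4:9
  c11: -  regs: r0:0,r1:6,r2:9,r3:Add2,r4:9
  c12: -  regs: r0:0,r1:6,r2:9,r3:Add2,r4:9
  c13: CDB Add2=-63  regs: r0:0,r1:6,r2:9,r3:-63,r4:9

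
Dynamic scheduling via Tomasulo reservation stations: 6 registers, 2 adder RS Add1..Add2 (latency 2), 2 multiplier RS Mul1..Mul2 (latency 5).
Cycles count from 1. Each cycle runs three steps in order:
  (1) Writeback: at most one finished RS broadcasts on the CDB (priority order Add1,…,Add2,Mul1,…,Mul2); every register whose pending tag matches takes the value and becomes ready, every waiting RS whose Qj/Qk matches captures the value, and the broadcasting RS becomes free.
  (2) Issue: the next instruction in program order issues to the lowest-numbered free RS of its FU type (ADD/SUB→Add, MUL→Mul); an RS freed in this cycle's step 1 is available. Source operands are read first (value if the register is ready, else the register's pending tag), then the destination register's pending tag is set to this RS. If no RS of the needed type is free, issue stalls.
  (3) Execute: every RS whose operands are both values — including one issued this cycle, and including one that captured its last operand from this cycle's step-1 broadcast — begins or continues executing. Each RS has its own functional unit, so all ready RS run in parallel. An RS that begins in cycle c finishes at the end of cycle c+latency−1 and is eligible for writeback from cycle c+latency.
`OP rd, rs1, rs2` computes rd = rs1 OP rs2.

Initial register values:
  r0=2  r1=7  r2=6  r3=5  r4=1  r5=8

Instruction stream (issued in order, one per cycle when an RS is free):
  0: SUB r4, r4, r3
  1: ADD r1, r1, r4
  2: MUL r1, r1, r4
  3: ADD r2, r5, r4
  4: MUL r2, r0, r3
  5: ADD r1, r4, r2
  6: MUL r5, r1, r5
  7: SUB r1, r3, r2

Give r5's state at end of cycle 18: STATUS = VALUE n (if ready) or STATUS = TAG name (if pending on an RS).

c1: issue SUB r4<-Add1 | r0:2,r1:7,r2:6,r3:5,r4:Add1,r5:8
c2: issue ADD r1<-Add2 | r0:2,r1:Add2,r2:6,r3:5,r4:Add1,r5:8
c3: CDB Add1=-4; issue MUL r1<-Mul1 | r0:2,r1:Mul1,r2:6,r3:5,r4:-4,r5:8
c4: issue ADD r2<-Add1 | r0:2,r1:Mul1,r2:Add1,r3:5,r4:-4,r5:8
c5: CDB Add2=3; issue MUL r2<-Mul2 | r0:2,r1:Mul1,r2:Mul2,r3:5,r4:-4,r5:8
c6: CDB Add1=4; issue ADD r1<-Add1 | r0:2,r1:Add1,r2:Mul2,r3:5,r4:-4,r5:8
c7: stall | r0:2,r1:Add1,r2:Mul2,r3:5,r4:-4,r5:8
c8: stall | r0:2,r1:Add1,r2:Mul2,r3:5,r4:-4,r5:8
c9: stall | r0:2,r1:Add1,r2:Mul2,r3:5,r4:-4,r5:8
c10: CDB Mul1=-12; issue MUL r5<-Mul1 | r0:2,r1:Add1,r2:Mul2,r3:5,r4:-4,r5:Mul1
c11: CDB Mul2=10; issue SUB r1<-Add2 | r0:2,r1:Add2,r2:10,r3:5,r4:-4,r5:Mul1
c12: - | r0:2,r1:Add2,r2:10,r3:5,r4:-4,r5:Mul1
c13: CDB Add1=6 | r0:2,r1:Add2,r2:10,r3:5,r4:-4,r5:Mul1
c14: CDB Add2=-5 | r0:2,r1:-5,r2:10,r3:5,r4:-4,r5:Mul1
c15: - | r0:2,r1:-5,r2:10,r3:5,r4:-4,r5:Mul1
c16: - | r0:2,r1:-5,r2:10,r3:5,r4:-4,r5:Mul1
c17: - | r0:2,r1:-5,r2:10,r3:5,r4:-4,r5:Mul1
c18: CDB Mul1=48 | r0:2,r1:-5,r2:10,r3:5,r4:-4,r5:48

STATUS = VALUE 48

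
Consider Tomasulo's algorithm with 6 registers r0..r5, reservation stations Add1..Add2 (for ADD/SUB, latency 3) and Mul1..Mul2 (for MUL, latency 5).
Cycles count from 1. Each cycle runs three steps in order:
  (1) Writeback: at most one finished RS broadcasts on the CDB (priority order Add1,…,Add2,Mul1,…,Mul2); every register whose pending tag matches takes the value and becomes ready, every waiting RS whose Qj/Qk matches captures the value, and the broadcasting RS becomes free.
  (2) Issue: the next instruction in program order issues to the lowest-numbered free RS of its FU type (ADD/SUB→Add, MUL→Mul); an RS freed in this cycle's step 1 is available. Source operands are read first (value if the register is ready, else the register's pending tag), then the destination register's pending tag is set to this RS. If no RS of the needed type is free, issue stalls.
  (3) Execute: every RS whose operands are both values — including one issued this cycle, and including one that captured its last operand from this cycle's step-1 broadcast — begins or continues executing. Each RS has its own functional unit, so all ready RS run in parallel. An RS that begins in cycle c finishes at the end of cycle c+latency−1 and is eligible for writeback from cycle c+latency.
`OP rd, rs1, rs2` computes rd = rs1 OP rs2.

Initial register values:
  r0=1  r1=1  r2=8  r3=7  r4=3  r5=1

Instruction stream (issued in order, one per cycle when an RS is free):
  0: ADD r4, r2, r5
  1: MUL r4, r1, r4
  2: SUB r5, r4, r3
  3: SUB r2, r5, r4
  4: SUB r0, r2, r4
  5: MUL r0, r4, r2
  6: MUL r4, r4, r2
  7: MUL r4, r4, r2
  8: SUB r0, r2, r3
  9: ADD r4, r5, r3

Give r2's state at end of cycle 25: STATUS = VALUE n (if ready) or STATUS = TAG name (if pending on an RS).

  c1: issue ADD r4<-Add1  regs: r0:1,r1:1,r2:8,r3:7,r4:Add1,r5:1
  c2: issue MUL r4<-Mul1  regs: r0:1,r1:1,r2:8,r3:7,r4:Mul1,r5:1
  c3: issue SUB r5<-Add2  regs: r0:1,r1:1,r2:8,r3:7,r4:Mul1,r5:Add2
  c4: CDB Add1=9; issue SUB r2<-Add1  regs: r0:1,r1:1,r2:Add1,r3:7,r4:Mul1,r5:Add2
  c5: stall  regs: r0:1,r1:1,r2:Add1,r3:7,r4:Mul1,r5:Add2
  c6: stall  regs: r0:1,r1:1,r2:Add1,r3:7,r4:Mul1,r5:Add2
  c7: stall  regs: r0:1,r1:1,r2:Add1,r3:7,r4:Mul1,r5:Add2
  c8: stall  regs: r0:1,r1:1,r2:Add1,r3:7,r4:Mul1,r5:Add2
  c9: CDB Mul1=9; stall  regs: r0:1,r1:1,r2:Add1,r3:7,r4:9,r5:Add2
  c10: stall  regs: r0:1,r1:1,r2:Add1,r3:7,r4:9,r5:Add2
  c11: stall  regs: r0:1,r1:1,r2:Add1,r3:7,r4:9,r5:Add2
  c12: CDB Add2=2; issue SUB r0<-Add2  regs: r0:Add2,r1:1,r2:Add1,r3:7,r4:9,r5:2
  c13: issue MUL r0<-Mul1  regs: r0:Mul1,r1:1,r2:Add1,r3:7,r4:9,r5:2
  c14: issue MUL r4<-Mul2  regs: r0:Mul1,r1:1,r2:Add1,r3:7,r4:Mul2,r5:2
  c15: CDB Add1=-7; stall  regs: r0:Mul1,r1:1,r2:-7,r3:7,r4:Mul2,r5:2
  c16: stall  regs: r0:Mul1,r1:1,r2:-7,r3:7,r4:Mul2,r5:2
  c17: stall  regs: r0:Mul1,r1:1,r2:-7,r3:7,r4:Mul2,r5:2
  c18: CDB Add2=-16; stall  regs: r0:Mul1,r1:1,r2:-7,r3:7,r4:Mul2,r5:2
  c19: stall  regs: r0:Mul1,r1:1,r2:-7,r3:7,r4:Mul2,r5:2
  c20: CDB Mul1=-63; issue MUL r4<-Mul1  regs: r0:-63,r1:1,r2:-7,r3:7,r4:Mul1,r5:2
  c21: CDB Mul2=-63; issue SUB r0<-Add1  regs: r0:Add1,r1:1,r2:-7,r3:7,r4:Mul1,r5:2
  c22: issue ADD r4<-Add2  regs: r0:Add1,r1:1,r2:-7,r3:7,r4:Add2,r5:2
  c23: -  regs: r0:Add1,r1:1,r2:-7,r3:7,r4:Add2,r5:2
  c24: CDB Add1=-14  regs: r0:-14,r1:1,r2:-7,r3:7,r4:Add2,r5:2
  c25: CDB Add2=9  regs: r0:-14,r1:1,r2:-7,r3:7,r4:9,r5:2

STATUS = VALUE -7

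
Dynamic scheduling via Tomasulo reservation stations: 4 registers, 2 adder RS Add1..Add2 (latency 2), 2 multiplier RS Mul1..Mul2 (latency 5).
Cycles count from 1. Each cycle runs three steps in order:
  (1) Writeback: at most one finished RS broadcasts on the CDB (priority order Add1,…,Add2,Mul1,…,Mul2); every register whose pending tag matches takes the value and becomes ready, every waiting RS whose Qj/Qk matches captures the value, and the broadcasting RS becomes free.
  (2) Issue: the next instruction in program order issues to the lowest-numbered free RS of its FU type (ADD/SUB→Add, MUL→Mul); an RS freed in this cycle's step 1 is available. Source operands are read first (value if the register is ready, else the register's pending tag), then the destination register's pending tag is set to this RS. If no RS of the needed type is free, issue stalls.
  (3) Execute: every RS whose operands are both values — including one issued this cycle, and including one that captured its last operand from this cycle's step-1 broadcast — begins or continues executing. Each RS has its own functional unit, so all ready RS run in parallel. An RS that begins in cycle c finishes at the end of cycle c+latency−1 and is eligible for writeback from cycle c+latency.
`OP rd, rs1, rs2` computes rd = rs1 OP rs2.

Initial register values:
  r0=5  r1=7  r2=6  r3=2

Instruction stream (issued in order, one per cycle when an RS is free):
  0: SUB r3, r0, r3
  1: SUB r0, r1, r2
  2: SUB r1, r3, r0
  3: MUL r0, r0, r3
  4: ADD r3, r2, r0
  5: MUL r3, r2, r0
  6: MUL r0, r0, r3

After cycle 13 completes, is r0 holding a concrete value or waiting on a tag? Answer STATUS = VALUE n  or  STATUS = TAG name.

STATUS = TAG Mul1

  c1: issue SUB r3<-Add1  regs: r0:5,r1:7,r2:6,r3:Add1
  c2: issue SUB r0<-Add2  regs: r0:Add2,r1:7,r2:6,r3:Add1
  c3: CDB Add1=3; issue SUB r1<-Add1  regs: r0:Add2,r1:Add1,r2:6,r3:3
  c4: CDB Add2=1; issue MUL r0<-Mul1  regs: r0:Mul1,r1:Add1,r2:6,r3:3
  c5: issue ADD r3<-Add2  regs: r0:Mul1,r1:Add1,r2:6,r3:Add2
  c6: CDB Add1=2; issue MUL r3<-Mul2  regs: r0:Mul1,r1:2,r2:6,r3:Mul2
  c7: stall  regs: r0:Mul1,r1:2,r2:6,r3:Mul2
  c8: stall  regs: r0:Mul1,r1:2,r2:6,r3:Mul2
  c9: CDB Mul1=3; issue MUL r0<-Mul1  regs: r0:Mul1,r1:2,r2:6,r3:Mul2
  c10: -  regs: r0:Mul1,r1:2,r2:6,r3:Mul2
  c11: CDB Add2=9  regs: r0:Mul1,r1:2,r2:6,r3:Mul2
  c12: -  regs: r0:Mul1,r1:2,r2:6,r3:Mul2
  c13: -  regs: r0:Mul1,r1:2,r2:6,r3:Mul2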